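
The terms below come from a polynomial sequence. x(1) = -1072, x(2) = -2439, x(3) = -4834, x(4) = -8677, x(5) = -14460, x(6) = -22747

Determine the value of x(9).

-69352

Δ: -1367, -2395, -3843, -5783, -8287
Δ²: -1028, -1448, -1940, -2504
Δ³: -420, -492, -564
Δ⁴: -72, -72
The fourth differences are constant (-72).
-564 − 72 = -636;  -2504 − 636 = -3140;  -8287 − 3140 = -11427;  -22747 − 11427 = -34174
-636 − 72 = -708;  -3140 − 708 = -3848;  -11427 − 3848 = -15275;  -34174 − 15275 = -49449
-708 − 72 = -780;  -3848 − 780 = -4628;  -15275 − 4628 = -19903;  -49449 − 19903 = -69352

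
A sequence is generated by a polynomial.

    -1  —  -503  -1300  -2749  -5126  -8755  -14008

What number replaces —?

-130

Using the last 6 terms:
Δ: -797, -1449, -2377, -3629, -5253
Δ²: -652, -928, -1252, -1624
Δ³: -276, -324, -372
Δ⁴: -48, -48
Constant fourth difference = -48.
Extend backward: -276 + 48 = -228;  -652 + 228 = -424;  -797 + 424 = -373;  -503 + 373 = -130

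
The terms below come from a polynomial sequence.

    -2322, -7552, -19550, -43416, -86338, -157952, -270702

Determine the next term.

Δ: -5230 , -11998 , -23866 , -42922 , -71614 , -112750
Δ²: -6768 , -11868 , -19056 , -28692 , -41136
Δ³: -5100 , -7188 , -9636 , -12444
Δ⁴: -2088 , -2448 , -2808
Δ⁵: -360 , -360
Fifth differences constant at -360.
-2808 − 360 = -3168;  -12444 − 3168 = -15612;  -41136 − 15612 = -56748;  -112750 − 56748 = -169498;  -270702 − 169498 = -440200

-440200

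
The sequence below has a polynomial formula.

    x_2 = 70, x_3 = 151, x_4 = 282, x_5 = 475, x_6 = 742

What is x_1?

First differences: 81, 131, 193, 267
Second differences: 50, 62, 74
Third differences: 12, 12
The third differences are constant at 12.
Work back: 50 − 12 = 38;  81 − 38 = 43;  70 − 43 = 27

27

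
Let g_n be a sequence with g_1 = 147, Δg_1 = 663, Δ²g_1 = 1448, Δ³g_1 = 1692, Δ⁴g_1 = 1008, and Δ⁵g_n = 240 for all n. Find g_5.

Build the table forward from the leading diagonal:
Δ⁵: 240  240  240  240  240
Δ⁴: 1008  1248  1488  1728  1968
Δ³: 1692  2700  3948  5436  7164
Δ²: 1448  3140  5840  9788  15224
Δ: 663  2111  5251  11091  20879
g: 147  810  2921  8172  19263

19263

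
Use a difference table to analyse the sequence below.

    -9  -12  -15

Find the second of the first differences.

-3

First differences: -3, -3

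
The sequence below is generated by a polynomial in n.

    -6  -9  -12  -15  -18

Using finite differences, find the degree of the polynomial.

-3, -3, -3, -3
The first differences are constant, so the polynomial has degree 1.

1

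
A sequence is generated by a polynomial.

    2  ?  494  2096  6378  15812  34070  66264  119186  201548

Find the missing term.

Using the last 8 terms:
D1: 1602  4282  9434  18258  32194  52922  82362
D2: 2680  5152  8824  13936  20728  29440
D3: 2472  3672  5112  6792  8712
D4: 1200  1440  1680  1920
D5: 240  240  240
Constant fifth difference = 240.
Extend backward: 1200 − 240 = 960;  2472 − 960 = 1512;  2680 − 1512 = 1168;  1602 − 1168 = 434;  494 − 434 = 60

60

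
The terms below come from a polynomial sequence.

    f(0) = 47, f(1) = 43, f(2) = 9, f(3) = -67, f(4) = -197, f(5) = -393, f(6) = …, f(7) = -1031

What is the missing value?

-667

Using the first 6 terms:
D1: -4, -34, -76, -130, -196
D2: -30, -42, -54, -66
D3: -12, -12, -12
Constant third difference = -12.
Extend forward: -66 − 12 = -78;  -196 − 78 = -274;  -393 − 274 = -667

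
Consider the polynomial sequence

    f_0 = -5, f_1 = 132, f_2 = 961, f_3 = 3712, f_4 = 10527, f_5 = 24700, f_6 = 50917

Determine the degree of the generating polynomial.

5

137, 829, 2751, 6815, 14173, 26217
692, 1922, 4064, 7358, 12044
1230, 2142, 3294, 4686
912, 1152, 1392
240, 240
The fifth differences are constant, so the polynomial has degree 5.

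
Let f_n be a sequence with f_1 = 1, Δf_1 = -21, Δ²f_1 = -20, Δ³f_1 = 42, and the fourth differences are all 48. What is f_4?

Build the table forward from the leading diagonal:
D4: 48, 48, 48, 48
D3: 42, 90, 138, 186
D2: -20, 22, 112, 250
D1: -21, -41, -19, 93
f: 1, -20, -61, -80

-80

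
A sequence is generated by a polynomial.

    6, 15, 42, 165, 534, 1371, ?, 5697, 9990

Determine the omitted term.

Using the first 6 terms:
D1: 9, 27, 123, 369, 837
D2: 18, 96, 246, 468
D3: 78, 150, 222
D4: 72, 72
Constant fourth difference = 72.
Extend forward: 222 + 72 = 294;  468 + 294 = 762;  837 + 762 = 1599;  1371 + 1599 = 2970

2970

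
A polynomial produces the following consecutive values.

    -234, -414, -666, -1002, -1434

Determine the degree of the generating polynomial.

3

Δ: -180, -252, -336, -432
Δ²: -72, -84, -96
Δ³: -12, -12
The third differences are constant, so the polynomial has degree 3.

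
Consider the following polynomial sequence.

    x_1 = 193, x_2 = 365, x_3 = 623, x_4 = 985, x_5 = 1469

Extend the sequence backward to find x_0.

89

First differences: 172  258  362  484
Second differences: 86  104  122
Third differences: 18  18
The third differences are constant at 18.
Work back: 86 − 18 = 68;  172 − 68 = 104;  193 − 104 = 89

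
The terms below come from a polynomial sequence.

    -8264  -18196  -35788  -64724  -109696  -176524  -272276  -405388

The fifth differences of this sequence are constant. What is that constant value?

Δ: -9932, -17592, -28936, -44972, -66828, -95752, -133112
Δ²: -7660, -11344, -16036, -21856, -28924, -37360
Δ³: -3684, -4692, -5820, -7068, -8436
Δ⁴: -1008, -1128, -1248, -1368
Δ⁵: -120, -120, -120

-120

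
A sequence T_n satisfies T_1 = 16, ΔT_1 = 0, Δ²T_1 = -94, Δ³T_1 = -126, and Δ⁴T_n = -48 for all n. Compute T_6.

-2424

Build the table forward from the leading diagonal:
Δ⁴: -48  -48  -48  -48  -48  -48
Δ³: -126  -174  -222  -270  -318  -366
Δ²: -94  -220  -394  -616  -886  -1204
Δ: 0  -94  -314  -708  -1324  -2210
T: 16  16  -78  -392  -1100  -2424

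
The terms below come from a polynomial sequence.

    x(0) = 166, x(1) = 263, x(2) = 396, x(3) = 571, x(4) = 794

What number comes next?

1071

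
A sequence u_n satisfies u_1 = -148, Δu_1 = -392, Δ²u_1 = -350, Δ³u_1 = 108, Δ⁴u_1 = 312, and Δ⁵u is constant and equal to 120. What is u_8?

6978

Build the table forward from the leading diagonal:
D5: 120  120  120  120  120  120  120  120
D4: 312  432  552  672  792  912  1032  1152
D3: 108  420  852  1404  2076  2868  3780  4812
D2: -350  -242  178  1030  2434  4510  7378  11158
D1: -392  -742  -984  -806  224  2658  7168  14546
u: -148  -540  -1282  -2266  -3072  -2848  -190  6978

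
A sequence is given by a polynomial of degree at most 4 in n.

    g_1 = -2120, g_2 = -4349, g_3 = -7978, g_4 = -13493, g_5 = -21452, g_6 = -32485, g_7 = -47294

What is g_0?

-877

Δ: -2229  -3629  -5515  -7959  -11033  -14809
Δ²: -1400  -1886  -2444  -3074  -3776
Δ³: -486  -558  -630  -702
Δ⁴: -72  -72  -72
The fourth differences are constant at -72.
Work back: -486 + 72 = -414;  -1400 + 414 = -986;  -2229 + 986 = -1243;  -2120 + 1243 = -877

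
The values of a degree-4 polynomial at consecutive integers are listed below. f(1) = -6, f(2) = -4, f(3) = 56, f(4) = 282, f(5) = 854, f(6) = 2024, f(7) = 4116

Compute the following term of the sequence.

2 , 60 , 226 , 572 , 1170 , 2092
58 , 166 , 346 , 598 , 922
108 , 180 , 252 , 324
72 , 72 , 72
Fourth differences constant at 72.
324 + 72 = 396;  922 + 396 = 1318;  2092 + 1318 = 3410;  4116 + 3410 = 7526

7526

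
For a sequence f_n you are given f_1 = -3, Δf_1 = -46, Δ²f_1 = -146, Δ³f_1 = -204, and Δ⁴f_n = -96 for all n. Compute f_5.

Build the table forward from the leading diagonal:
Δ⁴: -96, -96, -96, -96, -96
Δ³: -204, -300, -396, -492, -588
Δ²: -146, -350, -650, -1046, -1538
Δ: -46, -192, -542, -1192, -2238
f: -3, -49, -241, -783, -1975

-1975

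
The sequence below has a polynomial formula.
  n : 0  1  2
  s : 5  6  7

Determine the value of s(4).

1, 1
Constant first difference = 1, so extend:
7 + 1 = 8
8 + 1 = 9

9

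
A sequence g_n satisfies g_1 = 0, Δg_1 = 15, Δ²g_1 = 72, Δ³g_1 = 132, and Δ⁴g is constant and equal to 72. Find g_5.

Build the table forward from the leading diagonal:
Fourth differences: 72  72  72  72  72
Third differences: 132  204  276  348  420
Second differences: 72  204  408  684  1032
First differences: 15  87  291  699  1383
g: 0  15  102  393  1092

1092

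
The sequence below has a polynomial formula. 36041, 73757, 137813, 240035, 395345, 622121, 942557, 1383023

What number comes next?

1974425

37716 , 64056 , 102222 , 155310 , 226776 , 320436 , 440466
26340 , 38166 , 53088 , 71466 , 93660 , 120030
11826 , 14922 , 18378 , 22194 , 26370
3096 , 3456 , 3816 , 4176
360 , 360 , 360
Fifth differences constant at 360.
4176 + 360 = 4536;  26370 + 4536 = 30906;  120030 + 30906 = 150936;  440466 + 150936 = 591402;  1383023 + 591402 = 1974425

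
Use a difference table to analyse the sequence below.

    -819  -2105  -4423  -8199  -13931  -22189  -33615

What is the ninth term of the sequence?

-1286, -2318, -3776, -5732, -8258, -11426
-1032, -1458, -1956, -2526, -3168
-426, -498, -570, -642
-72, -72, -72
Fourth differences constant at -72.
-642 − 72 = -714;  -3168 − 714 = -3882;  -11426 − 3882 = -15308;  -33615 − 15308 = -48923
-714 − 72 = -786;  -3882 − 786 = -4668;  -15308 − 4668 = -19976;  -48923 − 19976 = -68899

-68899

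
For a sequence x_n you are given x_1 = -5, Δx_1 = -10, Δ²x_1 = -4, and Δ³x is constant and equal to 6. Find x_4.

Build the table forward from the leading diagonal:
Third differences: 6  6  6  6
Second differences: -4  2  8  14
First differences: -10  -14  -12  -4
x: -5  -15  -29  -41

-41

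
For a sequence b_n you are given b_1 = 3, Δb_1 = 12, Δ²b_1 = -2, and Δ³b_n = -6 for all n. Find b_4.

27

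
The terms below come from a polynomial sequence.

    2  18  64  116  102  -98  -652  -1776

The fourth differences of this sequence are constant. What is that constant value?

-48

First differences: 16, 46, 52, -14, -200, -554, -1124
Second differences: 30, 6, -66, -186, -354, -570
Third differences: -24, -72, -120, -168, -216
Fourth differences: -48, -48, -48, -48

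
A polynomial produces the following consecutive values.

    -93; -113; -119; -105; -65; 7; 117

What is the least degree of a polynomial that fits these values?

-20, -6, 14, 40, 72, 110
14, 20, 26, 32, 38
6, 6, 6, 6
The third differences are constant, so the polynomial has degree 3.

3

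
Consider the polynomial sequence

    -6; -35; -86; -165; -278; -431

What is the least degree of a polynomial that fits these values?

First differences: -29, -51, -79, -113, -153
Second differences: -22, -28, -34, -40
Third differences: -6, -6, -6
The third differences are constant, so the polynomial has degree 3.

3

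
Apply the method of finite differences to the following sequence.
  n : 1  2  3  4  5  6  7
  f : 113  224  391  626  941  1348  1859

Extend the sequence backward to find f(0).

46

111, 167, 235, 315, 407, 511
56, 68, 80, 92, 104
12, 12, 12, 12
The third differences are constant at 12.
Work back: 56 − 12 = 44;  111 − 44 = 67;  113 − 67 = 46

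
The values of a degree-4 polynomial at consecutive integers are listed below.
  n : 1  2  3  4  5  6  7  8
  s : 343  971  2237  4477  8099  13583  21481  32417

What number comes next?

First differences: 628, 1266, 2240, 3622, 5484, 7898, 10936
Second differences: 638, 974, 1382, 1862, 2414, 3038
Third differences: 336, 408, 480, 552, 624
Fourth differences: 72, 72, 72, 72
Fourth differences constant at 72.
624 + 72 = 696;  3038 + 696 = 3734;  10936 + 3734 = 14670;  32417 + 14670 = 47087

47087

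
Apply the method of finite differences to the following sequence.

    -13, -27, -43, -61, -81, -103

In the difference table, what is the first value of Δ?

D1: -14, -16, -18, -20, -22
D2: -2, -2, -2, -2

-14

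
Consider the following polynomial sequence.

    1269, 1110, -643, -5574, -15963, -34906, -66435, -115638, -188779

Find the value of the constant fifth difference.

D1: -159, -1753, -4931, -10389, -18943, -31529, -49203, -73141
D2: -1594, -3178, -5458, -8554, -12586, -17674, -23938
D3: -1584, -2280, -3096, -4032, -5088, -6264
D4: -696, -816, -936, -1056, -1176
D5: -120, -120, -120, -120

-120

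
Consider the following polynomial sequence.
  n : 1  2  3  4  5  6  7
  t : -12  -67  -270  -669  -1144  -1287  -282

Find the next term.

-55, -203, -399, -475, -143, 1005
-148, -196, -76, 332, 1148
-48, 120, 408, 816
168, 288, 408
120, 120
Constant fifth difference = 120, so extend:
408 + 120 = 528;  816 + 528 = 1344;  1148 + 1344 = 2492;  1005 + 2492 = 3497;  -282 + 3497 = 3215

3215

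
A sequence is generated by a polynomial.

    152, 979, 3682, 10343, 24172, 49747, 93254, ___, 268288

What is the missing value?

162727

Using the first 7 terms:
D1: 827  2703  6661  13829  25575  43507
D2: 1876  3958  7168  11746  17932
D3: 2082  3210  4578  6186
D4: 1128  1368  1608
D5: 240  240
Constant fifth difference = 240.
Extend forward: 1608 + 240 = 1848;  6186 + 1848 = 8034;  17932 + 8034 = 25966;  43507 + 25966 = 69473;  93254 + 69473 = 162727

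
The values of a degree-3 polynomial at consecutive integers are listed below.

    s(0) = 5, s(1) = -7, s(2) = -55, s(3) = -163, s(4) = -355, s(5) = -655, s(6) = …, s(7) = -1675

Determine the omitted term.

-1087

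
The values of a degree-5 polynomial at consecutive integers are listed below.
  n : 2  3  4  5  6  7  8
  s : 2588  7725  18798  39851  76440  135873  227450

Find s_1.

615

First differences: 5137  11073  21053  36589  59433  91577
Second differences: 5936  9980  15536  22844  32144
Third differences: 4044  5556  7308  9300
Fourth differences: 1512  1752  1992
Fifth differences: 240  240
The fifth differences are constant at 240.
Work back: 1512 − 240 = 1272;  4044 − 1272 = 2772;  5936 − 2772 = 3164;  5137 − 3164 = 1973;  2588 − 1973 = 615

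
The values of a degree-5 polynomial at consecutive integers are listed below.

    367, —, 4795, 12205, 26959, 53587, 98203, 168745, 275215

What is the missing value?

1543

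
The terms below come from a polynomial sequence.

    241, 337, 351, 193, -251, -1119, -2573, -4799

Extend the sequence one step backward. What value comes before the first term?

129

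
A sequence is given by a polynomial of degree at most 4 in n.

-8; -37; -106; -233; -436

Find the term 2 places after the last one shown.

-29 , -69 , -127 , -203
-40 , -58 , -76
-18 , -18
The third differences are constant (-18).
-76 − 18 = -94;  -203 − 94 = -297;  -436 − 297 = -733
-94 − 18 = -112;  -297 − 112 = -409;  -733 − 409 = -1142

-1142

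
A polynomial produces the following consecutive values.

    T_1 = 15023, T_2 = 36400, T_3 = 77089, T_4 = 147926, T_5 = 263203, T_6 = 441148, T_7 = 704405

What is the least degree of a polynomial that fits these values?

5

Δ: 21377, 40689, 70837, 115277, 177945, 263257
Δ²: 19312, 30148, 44440, 62668, 85312
Δ³: 10836, 14292, 18228, 22644
Δ⁴: 3456, 3936, 4416
Δ⁵: 480, 480
The fifth differences are constant, so the polynomial has degree 5.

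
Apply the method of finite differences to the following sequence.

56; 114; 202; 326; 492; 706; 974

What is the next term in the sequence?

58 , 88 , 124 , 166 , 214 , 268
30 , 36 , 42 , 48 , 54
6 , 6 , 6 , 6
Third differences constant at 6.
54 + 6 = 60;  268 + 60 = 328;  974 + 328 = 1302

1302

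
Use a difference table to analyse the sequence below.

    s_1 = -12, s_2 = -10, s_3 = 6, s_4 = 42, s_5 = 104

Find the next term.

198

2, 16, 36, 62
14, 20, 26
6, 6
Constant third difference = 6, so extend:
26 + 6 = 32;  62 + 32 = 94;  104 + 94 = 198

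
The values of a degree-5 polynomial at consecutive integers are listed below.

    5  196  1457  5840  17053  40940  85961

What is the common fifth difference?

D1: 191, 1261, 4383, 11213, 23887, 45021
D2: 1070, 3122, 6830, 12674, 21134
D3: 2052, 3708, 5844, 8460
D4: 1656, 2136, 2616
D5: 480, 480

480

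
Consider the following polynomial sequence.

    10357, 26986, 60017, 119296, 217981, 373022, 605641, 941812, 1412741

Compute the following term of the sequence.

Δ: 16629 , 33031 , 59279 , 98685 , 155041 , 232619 , 336171 , 470929
Δ²: 16402 , 26248 , 39406 , 56356 , 77578 , 103552 , 134758
Δ³: 9846 , 13158 , 16950 , 21222 , 25974 , 31206
Δ⁴: 3312 , 3792 , 4272 , 4752 , 5232
Δ⁵: 480 , 480 , 480 , 480
Fifth differences constant at 480.
5232 + 480 = 5712;  31206 + 5712 = 36918;  134758 + 36918 = 171676;  470929 + 171676 = 642605;  1412741 + 642605 = 2055346

2055346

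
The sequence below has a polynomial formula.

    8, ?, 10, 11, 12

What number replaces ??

Using the last 3 terms:
Δ: 1  1
Constant first difference = 1.
Extend backward: 10 − 1 = 9

9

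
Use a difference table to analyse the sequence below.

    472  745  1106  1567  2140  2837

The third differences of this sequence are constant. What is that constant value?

Δ: 273, 361, 461, 573, 697
Δ²: 88, 100, 112, 124
Δ³: 12, 12, 12

12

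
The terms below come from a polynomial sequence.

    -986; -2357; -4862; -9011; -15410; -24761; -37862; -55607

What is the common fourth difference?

D1: -1371, -2505, -4149, -6399, -9351, -13101, -17745
D2: -1134, -1644, -2250, -2952, -3750, -4644
D3: -510, -606, -702, -798, -894
D4: -96, -96, -96, -96

-96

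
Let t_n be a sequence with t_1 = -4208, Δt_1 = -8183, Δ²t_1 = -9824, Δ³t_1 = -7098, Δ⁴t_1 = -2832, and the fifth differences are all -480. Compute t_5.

-127108

Build the table forward from the leading diagonal:
D5: -480, -480, -480, -480, -480
D4: -2832, -3312, -3792, -4272, -4752
D3: -7098, -9930, -13242, -17034, -21306
D2: -9824, -16922, -26852, -40094, -57128
D1: -8183, -18007, -34929, -61781, -101875
t: -4208, -12391, -30398, -65327, -127108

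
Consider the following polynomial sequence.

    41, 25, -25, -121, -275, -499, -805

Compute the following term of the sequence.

-1205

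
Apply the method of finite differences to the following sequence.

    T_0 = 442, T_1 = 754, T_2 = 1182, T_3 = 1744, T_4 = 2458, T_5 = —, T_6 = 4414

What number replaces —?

Using the first 5 terms:
312, 428, 562, 714
116, 134, 152
18, 18
Constant third difference = 18.
Extend forward: 152 + 18 = 170;  714 + 170 = 884;  2458 + 884 = 3342

3342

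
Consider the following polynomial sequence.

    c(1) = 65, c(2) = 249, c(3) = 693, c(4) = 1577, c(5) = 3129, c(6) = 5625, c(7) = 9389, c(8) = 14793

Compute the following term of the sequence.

184, 444, 884, 1552, 2496, 3764, 5404
260, 440, 668, 944, 1268, 1640
180, 228, 276, 324, 372
48, 48, 48, 48
Constant fourth difference = 48, so extend:
372 + 48 = 420;  1640 + 420 = 2060;  5404 + 2060 = 7464;  14793 + 7464 = 22257

22257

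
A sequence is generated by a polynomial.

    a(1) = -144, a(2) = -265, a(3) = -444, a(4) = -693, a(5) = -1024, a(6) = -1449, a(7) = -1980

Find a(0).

-69

Δ: -121, -179, -249, -331, -425, -531
Δ²: -58, -70, -82, -94, -106
Δ³: -12, -12, -12, -12
The third differences are constant at -12.
Work back: -58 + 12 = -46;  -121 + 46 = -75;  -144 + 75 = -69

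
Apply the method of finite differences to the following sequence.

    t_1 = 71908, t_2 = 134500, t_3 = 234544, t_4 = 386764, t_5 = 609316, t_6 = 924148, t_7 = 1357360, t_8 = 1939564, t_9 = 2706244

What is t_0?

35116

First differences: 62592  100044  152220  222552  314832  433212  582204  766680
Second differences: 37452  52176  70332  92280  118380  148992  184476
Third differences: 14724  18156  21948  26100  30612  35484
Fourth differences: 3432  3792  4152  4512  4872
Fifth differences: 360  360  360  360
The fifth differences are constant at 360.
Work back: 3432 − 360 = 3072;  14724 − 3072 = 11652;  37452 − 11652 = 25800;  62592 − 25800 = 36792;  71908 − 36792 = 35116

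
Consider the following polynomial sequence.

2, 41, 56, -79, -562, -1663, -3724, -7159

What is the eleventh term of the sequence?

-30928

D1: 39, 15, -135, -483, -1101, -2061, -3435
D2: -24, -150, -348, -618, -960, -1374
D3: -126, -198, -270, -342, -414
D4: -72, -72, -72, -72
Fourth differences constant at -72.
-414 − 72 = -486;  -1374 − 486 = -1860;  -3435 − 1860 = -5295;  -7159 − 5295 = -12454
-486 − 72 = -558;  -1860 − 558 = -2418;  -5295 − 2418 = -7713;  -12454 − 7713 = -20167
-558 − 72 = -630;  -2418 − 630 = -3048;  -7713 − 3048 = -10761;  -20167 − 10761 = -30928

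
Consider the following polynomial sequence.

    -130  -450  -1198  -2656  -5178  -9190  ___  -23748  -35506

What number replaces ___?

-15190

Using the first 6 terms:
Δ: -320, -748, -1458, -2522, -4012
Δ²: -428, -710, -1064, -1490
Δ³: -282, -354, -426
Δ⁴: -72, -72
Constant fourth difference = -72.
Extend forward: -426 − 72 = -498;  -1490 − 498 = -1988;  -4012 − 1988 = -6000;  -9190 − 6000 = -15190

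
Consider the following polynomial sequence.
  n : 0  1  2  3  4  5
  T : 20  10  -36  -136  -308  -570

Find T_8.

-10 , -46 , -100 , -172 , -262
-36 , -54 , -72 , -90
-18 , -18 , -18
The third differences are constant (-18).
-90 − 18 = -108;  -262 − 108 = -370;  -570 − 370 = -940
-108 − 18 = -126;  -370 − 126 = -496;  -940 − 496 = -1436
-126 − 18 = -144;  -496 − 144 = -640;  -1436 − 640 = -2076

-2076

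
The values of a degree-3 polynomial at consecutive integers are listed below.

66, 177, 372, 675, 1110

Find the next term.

First differences: 111  195  303  435
Second differences: 84  108  132
Third differences: 24  24
Third differences constant at 24.
132 + 24 = 156;  435 + 156 = 591;  1110 + 591 = 1701

1701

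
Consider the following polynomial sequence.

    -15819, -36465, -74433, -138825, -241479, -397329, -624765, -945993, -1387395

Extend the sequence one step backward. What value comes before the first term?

First differences: -20646  -37968  -64392  -102654  -155850  -227436  -321228  -441402
Second differences: -17322  -26424  -38262  -53196  -71586  -93792  -120174
Third differences: -9102  -11838  -14934  -18390  -22206  -26382
Fourth differences: -2736  -3096  -3456  -3816  -4176
Fifth differences: -360  -360  -360  -360
The fifth differences are constant at -360.
Work back: -2736 + 360 = -2376;  -9102 + 2376 = -6726;  -17322 + 6726 = -10596;  -20646 + 10596 = -10050;  -15819 + 10050 = -5769

-5769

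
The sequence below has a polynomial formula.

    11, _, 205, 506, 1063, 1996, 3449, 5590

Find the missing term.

Using the last 6 terms:
301  557  933  1453  2141
256  376  520  688
120  144  168
24  24
Constant fourth difference = 24.
Extend backward: 120 − 24 = 96;  256 − 96 = 160;  301 − 160 = 141;  205 − 141 = 64

64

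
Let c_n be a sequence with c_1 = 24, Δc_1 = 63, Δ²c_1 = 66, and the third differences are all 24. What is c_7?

Build the table forward from the leading diagonal:
Δ³: 24  24  24  24  24  24  24
Δ²: 66  90  114  138  162  186  210
Δ: 63  129  219  333  471  633  819
c: 24  87  216  435  768  1239  1872

1872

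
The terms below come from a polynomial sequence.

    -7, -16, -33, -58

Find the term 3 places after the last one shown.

D1: -9  -17  -25
D2: -8  -8
The second differences are constant (-8).
-25 − 8 = -33;  -58 − 33 = -91
-33 − 8 = -41;  -91 − 41 = -132
-41 − 8 = -49;  -132 − 49 = -181

-181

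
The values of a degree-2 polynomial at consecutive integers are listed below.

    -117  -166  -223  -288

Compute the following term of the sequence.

-361

Δ: -49, -57, -65
Δ²: -8, -8
Constant second difference = -8, so extend:
-65 − 8 = -73;  -288 − 73 = -361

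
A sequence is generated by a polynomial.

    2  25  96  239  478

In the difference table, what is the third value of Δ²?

D1: 23, 71, 143, 239
D2: 48, 72, 96
D3: 24, 24

96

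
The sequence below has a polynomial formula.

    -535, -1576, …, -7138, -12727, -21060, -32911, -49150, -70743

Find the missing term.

-3615

Using the last 6 terms:
Δ: -5589, -8333, -11851, -16239, -21593
Δ²: -2744, -3518, -4388, -5354
Δ³: -774, -870, -966
Δ⁴: -96, -96
Constant fourth difference = -96.
Extend backward: -774 + 96 = -678;  -2744 + 678 = -2066;  -5589 + 2066 = -3523;  -7138 + 3523 = -3615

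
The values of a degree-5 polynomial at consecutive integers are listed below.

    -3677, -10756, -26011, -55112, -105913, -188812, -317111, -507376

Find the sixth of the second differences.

D1: -7079, -15255, -29101, -50801, -82899, -128299, -190265
D2: -8176, -13846, -21700, -32098, -45400, -61966
D3: -5670, -7854, -10398, -13302, -16566
D4: -2184, -2544, -2904, -3264
D5: -360, -360, -360

-61966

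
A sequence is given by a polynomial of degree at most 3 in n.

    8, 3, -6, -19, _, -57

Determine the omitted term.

Using the first 4 terms:
Δ: -5, -9, -13
Δ²: -4, -4
Constant second difference = -4.
Extend forward: -13 − 4 = -17;  -19 − 17 = -36

-36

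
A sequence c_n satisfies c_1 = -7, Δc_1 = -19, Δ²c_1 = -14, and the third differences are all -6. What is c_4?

-112

Build the table forward from the leading diagonal:
Δ³: -6  -6  -6  -6
Δ²: -14  -20  -26  -32
Δ: -19  -33  -53  -79
c: -7  -26  -59  -112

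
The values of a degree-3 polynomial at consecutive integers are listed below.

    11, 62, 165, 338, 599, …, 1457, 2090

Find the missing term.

Using the first 5 terms:
First differences: 51  103  173  261
Second differences: 52  70  88
Third differences: 18  18
Constant third difference = 18.
Extend forward: 88 + 18 = 106;  261 + 106 = 367;  599 + 367 = 966

966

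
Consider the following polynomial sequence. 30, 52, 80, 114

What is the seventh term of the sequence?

22 , 28 , 34
6 , 6
Second differences constant at 6.
34 + 6 = 40;  114 + 40 = 154
40 + 6 = 46;  154 + 46 = 200
46 + 6 = 52;  200 + 52 = 252

252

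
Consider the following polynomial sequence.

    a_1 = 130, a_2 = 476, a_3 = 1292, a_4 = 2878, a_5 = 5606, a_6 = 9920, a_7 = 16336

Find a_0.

First differences: 346, 816, 1586, 2728, 4314, 6416
Second differences: 470, 770, 1142, 1586, 2102
Third differences: 300, 372, 444, 516
Fourth differences: 72, 72, 72
The fourth differences are constant at 72.
Work back: 300 − 72 = 228;  470 − 228 = 242;  346 − 242 = 104;  130 − 104 = 26

26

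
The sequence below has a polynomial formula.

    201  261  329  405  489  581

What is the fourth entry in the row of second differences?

D1: 60, 68, 76, 84, 92
D2: 8, 8, 8, 8

8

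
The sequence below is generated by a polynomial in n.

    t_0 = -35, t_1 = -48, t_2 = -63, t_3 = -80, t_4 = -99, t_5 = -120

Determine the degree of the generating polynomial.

-13, -15, -17, -19, -21
-2, -2, -2, -2
The second differences are constant, so the polynomial has degree 2.

2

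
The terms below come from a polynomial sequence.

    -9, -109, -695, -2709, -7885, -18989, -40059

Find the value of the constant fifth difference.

Δ: -100, -586, -2014, -5176, -11104, -21070
Δ²: -486, -1428, -3162, -5928, -9966
Δ³: -942, -1734, -2766, -4038
Δ⁴: -792, -1032, -1272
Δ⁵: -240, -240

-240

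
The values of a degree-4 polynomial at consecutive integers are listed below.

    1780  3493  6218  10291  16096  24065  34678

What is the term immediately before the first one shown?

791

First differences: 1713, 2725, 4073, 5805, 7969, 10613
Second differences: 1012, 1348, 1732, 2164, 2644
Third differences: 336, 384, 432, 480
Fourth differences: 48, 48, 48
The fourth differences are constant at 48.
Work back: 336 − 48 = 288;  1012 − 288 = 724;  1713 − 724 = 989;  1780 − 989 = 791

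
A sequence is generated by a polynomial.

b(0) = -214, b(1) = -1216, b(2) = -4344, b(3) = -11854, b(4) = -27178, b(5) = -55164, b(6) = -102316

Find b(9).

First differences: -1002  -3128  -7510  -15324  -27986  -47152
Second differences: -2126  -4382  -7814  -12662  -19166
Third differences: -2256  -3432  -4848  -6504
Fourth differences: -1176  -1416  -1656
Fifth differences: -240  -240
The fifth differences are constant (-240).
-1656 − 240 = -1896;  -6504 − 1896 = -8400;  -19166 − 8400 = -27566;  -47152 − 27566 = -74718;  -102316 − 74718 = -177034
-1896 − 240 = -2136;  -8400 − 2136 = -10536;  -27566 − 10536 = -38102;  -74718 − 38102 = -112820;  -177034 − 112820 = -289854
-2136 − 240 = -2376;  -10536 − 2376 = -12912;  -38102 − 12912 = -51014;  -112820 − 51014 = -163834;  -289854 − 163834 = -453688

-453688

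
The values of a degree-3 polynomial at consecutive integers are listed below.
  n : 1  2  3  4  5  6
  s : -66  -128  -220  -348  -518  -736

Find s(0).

-28

Δ: -62, -92, -128, -170, -218
Δ²: -30, -36, -42, -48
Δ³: -6, -6, -6
The third differences are constant at -6.
Work back: -30 + 6 = -24;  -62 + 24 = -38;  -66 + 38 = -28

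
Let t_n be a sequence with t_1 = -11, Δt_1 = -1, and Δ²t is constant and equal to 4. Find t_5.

9

Build the table forward from the leading diagonal:
Δ²: 4, 4, 4, 4, 4
Δ: -1, 3, 7, 11, 15
t: -11, -12, -9, -2, 9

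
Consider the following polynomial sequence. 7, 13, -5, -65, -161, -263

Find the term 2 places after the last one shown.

-245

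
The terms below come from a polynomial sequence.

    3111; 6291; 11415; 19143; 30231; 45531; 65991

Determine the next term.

92655

D1: 3180  5124  7728  11088  15300  20460
D2: 1944  2604  3360  4212  5160
D3: 660  756  852  948
D4: 96  96  96
Constant fourth difference = 96, so extend:
948 + 96 = 1044;  5160 + 1044 = 6204;  20460 + 6204 = 26664;  65991 + 26664 = 92655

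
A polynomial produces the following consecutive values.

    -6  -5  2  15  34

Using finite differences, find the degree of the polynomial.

D1: 1, 7, 13, 19
D2: 6, 6, 6
The second differences are constant, so the polynomial has degree 2.

2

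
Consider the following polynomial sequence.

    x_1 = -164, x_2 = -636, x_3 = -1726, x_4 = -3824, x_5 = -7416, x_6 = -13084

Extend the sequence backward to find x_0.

-472, -1090, -2098, -3592, -5668
-618, -1008, -1494, -2076
-390, -486, -582
-96, -96
The fourth differences are constant at -96.
Work back: -390 + 96 = -294;  -618 + 294 = -324;  -472 + 324 = -148;  -164 + 148 = -16

-16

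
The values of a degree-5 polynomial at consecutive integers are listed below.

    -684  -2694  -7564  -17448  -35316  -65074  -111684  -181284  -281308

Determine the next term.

-420606

D1: -2010  -4870  -9884  -17868  -29758  -46610  -69600  -100024
D2: -2860  -5014  -7984  -11890  -16852  -22990  -30424
D3: -2154  -2970  -3906  -4962  -6138  -7434
D4: -816  -936  -1056  -1176  -1296
D5: -120  -120  -120  -120
Fifth differences constant at -120.
-1296 − 120 = -1416;  -7434 − 1416 = -8850;  -30424 − 8850 = -39274;  -100024 − 39274 = -139298;  -281308 − 139298 = -420606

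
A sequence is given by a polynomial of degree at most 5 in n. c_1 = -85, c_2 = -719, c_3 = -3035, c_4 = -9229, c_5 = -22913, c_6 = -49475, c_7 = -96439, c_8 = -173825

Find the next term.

First differences: -634, -2316, -6194, -13684, -26562, -46964, -77386
Second differences: -1682, -3878, -7490, -12878, -20402, -30422
Third differences: -2196, -3612, -5388, -7524, -10020
Fourth differences: -1416, -1776, -2136, -2496
Fifth differences: -360, -360, -360
The fifth differences are constant (-360).
-2496 − 360 = -2856;  -10020 − 2856 = -12876;  -30422 − 12876 = -43298;  -77386 − 43298 = -120684;  -173825 − 120684 = -294509

-294509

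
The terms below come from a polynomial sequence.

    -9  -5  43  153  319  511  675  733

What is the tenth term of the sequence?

Δ: 4, 48, 110, 166, 192, 164, 58
Δ²: 44, 62, 56, 26, -28, -106
Δ³: 18, -6, -30, -54, -78
Δ⁴: -24, -24, -24, -24
The fourth differences are constant (-24).
-78 − 24 = -102;  -106 − 102 = -208;  58 − 208 = -150;  733 − 150 = 583
-102 − 24 = -126;  -208 − 126 = -334;  -150 − 334 = -484;  583 − 484 = 99

99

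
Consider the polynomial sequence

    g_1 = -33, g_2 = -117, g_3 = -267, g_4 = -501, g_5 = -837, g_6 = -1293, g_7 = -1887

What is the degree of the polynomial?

3

Δ: -84, -150, -234, -336, -456, -594
Δ²: -66, -84, -102, -120, -138
Δ³: -18, -18, -18, -18
The third differences are constant, so the polynomial has degree 3.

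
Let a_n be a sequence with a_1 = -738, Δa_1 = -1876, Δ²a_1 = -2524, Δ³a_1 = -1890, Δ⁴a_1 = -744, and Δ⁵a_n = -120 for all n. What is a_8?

-161584

Build the table forward from the leading diagonal:
Fifth differences: -120, -120, -120, -120, -120, -120, -120, -120
Fourth differences: -744, -864, -984, -1104, -1224, -1344, -1464, -1584
Third differences: -1890, -2634, -3498, -4482, -5586, -6810, -8154, -9618
Second differences: -2524, -4414, -7048, -10546, -15028, -20614, -27424, -35578
First differences: -1876, -4400, -8814, -15862, -26408, -41436, -62050, -89474
a: -738, -2614, -7014, -15828, -31690, -58098, -99534, -161584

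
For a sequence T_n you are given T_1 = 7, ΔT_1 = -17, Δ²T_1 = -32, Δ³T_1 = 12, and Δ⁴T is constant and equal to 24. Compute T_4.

-128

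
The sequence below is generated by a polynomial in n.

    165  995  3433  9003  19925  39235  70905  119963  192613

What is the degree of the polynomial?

5

Δ: 830, 2438, 5570, 10922, 19310, 31670, 49058, 72650
Δ²: 1608, 3132, 5352, 8388, 12360, 17388, 23592
Δ³: 1524, 2220, 3036, 3972, 5028, 6204
Δ⁴: 696, 816, 936, 1056, 1176
Δ⁵: 120, 120, 120, 120
The fifth differences are constant, so the polynomial has degree 5.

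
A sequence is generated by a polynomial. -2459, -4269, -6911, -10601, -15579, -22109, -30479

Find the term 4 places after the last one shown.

D1: -1810, -2642, -3690, -4978, -6530, -8370
D2: -832, -1048, -1288, -1552, -1840
D3: -216, -240, -264, -288
D4: -24, -24, -24
Fourth differences constant at -24.
-288 − 24 = -312;  -1840 − 312 = -2152;  -8370 − 2152 = -10522;  -30479 − 10522 = -41001
-312 − 24 = -336;  -2152 − 336 = -2488;  -10522 − 2488 = -13010;  -41001 − 13010 = -54011
-336 − 24 = -360;  -2488 − 360 = -2848;  -13010 − 2848 = -15858;  -54011 − 15858 = -69869
-360 − 24 = -384;  -2848 − 384 = -3232;  -15858 − 3232 = -19090;  -69869 − 19090 = -88959

-88959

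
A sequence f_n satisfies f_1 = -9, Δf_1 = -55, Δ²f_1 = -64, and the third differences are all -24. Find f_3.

Build the table forward from the leading diagonal:
Third differences: -24  -24  -24
Second differences: -64  -88  -112
First differences: -55  -119  -207
f: -9  -64  -183

-183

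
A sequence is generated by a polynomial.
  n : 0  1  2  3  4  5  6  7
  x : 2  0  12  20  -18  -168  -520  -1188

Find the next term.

Δ: -2, 12, 8, -38, -150, -352, -668
Δ²: 14, -4, -46, -112, -202, -316
Δ³: -18, -42, -66, -90, -114
Δ⁴: -24, -24, -24, -24
Fourth differences constant at -24.
-114 − 24 = -138;  -316 − 138 = -454;  -668 − 454 = -1122;  -1188 − 1122 = -2310

-2310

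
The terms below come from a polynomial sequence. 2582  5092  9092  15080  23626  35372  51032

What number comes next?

71392

Δ: 2510, 4000, 5988, 8546, 11746, 15660
Δ²: 1490, 1988, 2558, 3200, 3914
Δ³: 498, 570, 642, 714
Δ⁴: 72, 72, 72
The fourth differences are constant (72).
714 + 72 = 786;  3914 + 786 = 4700;  15660 + 4700 = 20360;  51032 + 20360 = 71392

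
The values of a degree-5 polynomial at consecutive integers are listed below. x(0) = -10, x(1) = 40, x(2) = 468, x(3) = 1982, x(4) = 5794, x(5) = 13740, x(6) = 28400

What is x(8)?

D1: 50, 428, 1514, 3812, 7946, 14660
D2: 378, 1086, 2298, 4134, 6714
D3: 708, 1212, 1836, 2580
D4: 504, 624, 744
D5: 120, 120
Fifth differences constant at 120.
744 + 120 = 864;  2580 + 864 = 3444;  6714 + 3444 = 10158;  14660 + 10158 = 24818;  28400 + 24818 = 53218
864 + 120 = 984;  3444 + 984 = 4428;  10158 + 4428 = 14586;  24818 + 14586 = 39404;  53218 + 39404 = 92622

92622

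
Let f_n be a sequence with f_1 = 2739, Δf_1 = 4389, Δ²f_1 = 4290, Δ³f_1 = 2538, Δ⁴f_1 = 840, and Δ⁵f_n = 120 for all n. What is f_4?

Build the table forward from the leading diagonal:
Fifth differences: 120, 120, 120, 120
Fourth differences: 840, 960, 1080, 1200
Third differences: 2538, 3378, 4338, 5418
Second differences: 4290, 6828, 10206, 14544
First differences: 4389, 8679, 15507, 25713
f: 2739, 7128, 15807, 31314

31314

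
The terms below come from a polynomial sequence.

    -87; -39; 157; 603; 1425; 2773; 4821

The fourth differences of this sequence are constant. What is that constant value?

24

D1: 48, 196, 446, 822, 1348, 2048
D2: 148, 250, 376, 526, 700
D3: 102, 126, 150, 174
D4: 24, 24, 24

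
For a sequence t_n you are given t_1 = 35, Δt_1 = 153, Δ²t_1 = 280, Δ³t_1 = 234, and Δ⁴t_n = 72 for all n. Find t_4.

1568

Build the table forward from the leading diagonal:
D4: 72, 72, 72, 72
D3: 234, 306, 378, 450
D2: 280, 514, 820, 1198
D1: 153, 433, 947, 1767
t: 35, 188, 621, 1568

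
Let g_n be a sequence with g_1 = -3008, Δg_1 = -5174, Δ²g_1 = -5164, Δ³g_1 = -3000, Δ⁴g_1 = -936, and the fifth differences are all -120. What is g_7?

-186272

Build the table forward from the leading diagonal:
Δ⁵: -120, -120, -120, -120, -120, -120, -120
Δ⁴: -936, -1056, -1176, -1296, -1416, -1536, -1656
Δ³: -3000, -3936, -4992, -6168, -7464, -8880, -10416
Δ²: -5164, -8164, -12100, -17092, -23260, -30724, -39604
Δ: -5174, -10338, -18502, -30602, -47694, -70954, -101678
g: -3008, -8182, -18520, -37022, -67624, -115318, -186272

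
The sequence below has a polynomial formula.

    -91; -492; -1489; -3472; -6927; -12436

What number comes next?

-20677

D1: -401, -997, -1983, -3455, -5509
D2: -596, -986, -1472, -2054
D3: -390, -486, -582
D4: -96, -96
The fourth differences are constant (-96).
-582 − 96 = -678;  -2054 − 678 = -2732;  -5509 − 2732 = -8241;  -12436 − 8241 = -20677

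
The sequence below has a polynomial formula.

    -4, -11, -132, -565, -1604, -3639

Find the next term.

First differences: -7  -121  -433  -1039  -2035
Second differences: -114  -312  -606  -996
Third differences: -198  -294  -390
Fourth differences: -96  -96
The fourth differences are constant (-96).
-390 − 96 = -486;  -996 − 486 = -1482;  -2035 − 1482 = -3517;  -3639 − 3517 = -7156

-7156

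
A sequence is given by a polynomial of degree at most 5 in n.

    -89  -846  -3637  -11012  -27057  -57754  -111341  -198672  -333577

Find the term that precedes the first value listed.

First differences: -757  -2791  -7375  -16045  -30697  -53587  -87331  -134905
Second differences: -2034  -4584  -8670  -14652  -22890  -33744  -47574
Third differences: -2550  -4086  -5982  -8238  -10854  -13830
Fourth differences: -1536  -1896  -2256  -2616  -2976
Fifth differences: -360  -360  -360  -360
The fifth differences are constant at -360.
Work back: -1536 + 360 = -1176;  -2550 + 1176 = -1374;  -2034 + 1374 = -660;  -757 + 660 = -97;  -89 + 97 = 8

8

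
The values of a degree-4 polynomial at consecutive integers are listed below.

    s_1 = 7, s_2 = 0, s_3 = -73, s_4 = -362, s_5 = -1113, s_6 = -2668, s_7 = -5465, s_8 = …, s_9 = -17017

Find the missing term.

-10038

Using the first 7 terms:
-7, -73, -289, -751, -1555, -2797
-66, -216, -462, -804, -1242
-150, -246, -342, -438
-96, -96, -96
Constant fourth difference = -96.
Extend forward: -438 − 96 = -534;  -1242 − 534 = -1776;  -2797 − 1776 = -4573;  -5465 − 4573 = -10038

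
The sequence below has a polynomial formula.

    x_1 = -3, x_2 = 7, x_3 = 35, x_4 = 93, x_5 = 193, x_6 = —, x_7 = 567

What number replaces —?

Using the first 5 terms:
10  28  58  100
18  30  42
12  12
Constant third difference = 12.
Extend forward: 42 + 12 = 54;  100 + 54 = 154;  193 + 154 = 347

347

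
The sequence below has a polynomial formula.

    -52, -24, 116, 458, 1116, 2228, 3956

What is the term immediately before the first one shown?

28, 140, 342, 658, 1112, 1728
112, 202, 316, 454, 616
90, 114, 138, 162
24, 24, 24
The fourth differences are constant at 24.
Work back: 90 − 24 = 66;  112 − 66 = 46;  28 − 46 = -18;  -52 + 18 = -34

-34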